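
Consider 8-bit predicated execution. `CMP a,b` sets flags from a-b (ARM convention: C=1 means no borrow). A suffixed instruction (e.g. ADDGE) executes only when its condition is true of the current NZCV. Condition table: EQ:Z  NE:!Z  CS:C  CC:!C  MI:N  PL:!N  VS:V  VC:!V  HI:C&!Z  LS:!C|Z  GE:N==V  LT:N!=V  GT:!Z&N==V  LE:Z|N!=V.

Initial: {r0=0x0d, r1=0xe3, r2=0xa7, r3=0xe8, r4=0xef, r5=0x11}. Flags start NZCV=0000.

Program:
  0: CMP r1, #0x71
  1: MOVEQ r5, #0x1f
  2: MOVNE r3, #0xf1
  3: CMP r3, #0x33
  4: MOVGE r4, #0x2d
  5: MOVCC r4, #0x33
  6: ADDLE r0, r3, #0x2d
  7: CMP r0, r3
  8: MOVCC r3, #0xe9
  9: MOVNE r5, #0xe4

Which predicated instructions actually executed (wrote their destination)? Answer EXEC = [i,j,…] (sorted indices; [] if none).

0: ✓ CMP  NZCV=0011
1: · MOVEQ
2: ✓ MOVNE  r3←0xf1
3: ✓ CMP  NZCV=1010
4: · MOVGE
5: · MOVCC
6: ✓ ADDLE  r0←0x1e
7: ✓ CMP  NZCV=0000
8: ✓ MOVCC  r3←0xe9
9: ✓ MOVNE  r5←0xe4

EXEC = [2,6,8,9]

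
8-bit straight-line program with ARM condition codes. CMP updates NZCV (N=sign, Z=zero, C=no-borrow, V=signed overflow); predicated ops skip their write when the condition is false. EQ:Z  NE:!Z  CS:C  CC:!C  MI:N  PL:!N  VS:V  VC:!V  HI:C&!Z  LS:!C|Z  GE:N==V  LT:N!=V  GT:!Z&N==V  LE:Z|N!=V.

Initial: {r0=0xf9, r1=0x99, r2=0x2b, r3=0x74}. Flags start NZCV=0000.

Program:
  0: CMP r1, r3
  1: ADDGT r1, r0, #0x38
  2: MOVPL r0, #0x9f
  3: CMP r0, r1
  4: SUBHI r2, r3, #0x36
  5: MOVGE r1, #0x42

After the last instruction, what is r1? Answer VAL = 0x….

VAL = 0x42

[0] flags=0011 → (cmp)
[1] flags=0011 GT?F → skip
[2] flags=0011 PL?T → r0=0x9f
[3] flags=0010 → (cmp)
[4] flags=0010 HI?T → r2=0x3e
[5] flags=0010 GE?T → r1=0x42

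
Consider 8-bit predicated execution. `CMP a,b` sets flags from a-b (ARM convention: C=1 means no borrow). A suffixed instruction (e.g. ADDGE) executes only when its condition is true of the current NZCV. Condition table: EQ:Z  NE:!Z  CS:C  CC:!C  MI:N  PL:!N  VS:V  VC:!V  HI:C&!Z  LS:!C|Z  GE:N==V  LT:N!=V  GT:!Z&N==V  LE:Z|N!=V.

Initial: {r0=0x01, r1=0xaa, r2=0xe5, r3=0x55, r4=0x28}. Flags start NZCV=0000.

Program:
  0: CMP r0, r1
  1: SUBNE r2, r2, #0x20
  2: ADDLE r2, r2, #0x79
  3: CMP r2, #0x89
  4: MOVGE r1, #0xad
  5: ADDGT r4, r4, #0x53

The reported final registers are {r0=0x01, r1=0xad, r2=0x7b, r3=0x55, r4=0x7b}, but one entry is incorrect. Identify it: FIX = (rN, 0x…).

FIX = (r2, 0xc5)

0: ✓ CMP  NZCV=0000
1: ✓ SUBNE  r2←0xc5
2: · ADDLE
3: ✓ CMP  NZCV=0010
4: ✓ MOVGE  r1←0xad
5: ✓ ADDGT  r4←0x7b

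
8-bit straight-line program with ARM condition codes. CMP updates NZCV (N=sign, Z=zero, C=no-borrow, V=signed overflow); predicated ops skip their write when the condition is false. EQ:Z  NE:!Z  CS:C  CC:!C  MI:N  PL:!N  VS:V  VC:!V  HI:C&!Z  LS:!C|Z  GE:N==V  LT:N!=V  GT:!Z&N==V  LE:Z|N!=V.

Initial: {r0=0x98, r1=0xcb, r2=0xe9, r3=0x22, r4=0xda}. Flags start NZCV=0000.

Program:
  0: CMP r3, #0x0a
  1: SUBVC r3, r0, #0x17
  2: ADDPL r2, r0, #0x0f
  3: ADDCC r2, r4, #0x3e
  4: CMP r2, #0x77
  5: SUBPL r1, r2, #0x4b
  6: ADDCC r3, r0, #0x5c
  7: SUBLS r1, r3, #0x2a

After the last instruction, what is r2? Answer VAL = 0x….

VAL = 0xa7

0: ✓ CMP  NZCV=0010
1: ✓ SUBVC  r3←0x81
2: ✓ ADDPL  r2←0xa7
3: · ADDCC
4: ✓ CMP  NZCV=0011
5: ✓ SUBPL  r1←0x5c
6: · ADDCC
7: · SUBLS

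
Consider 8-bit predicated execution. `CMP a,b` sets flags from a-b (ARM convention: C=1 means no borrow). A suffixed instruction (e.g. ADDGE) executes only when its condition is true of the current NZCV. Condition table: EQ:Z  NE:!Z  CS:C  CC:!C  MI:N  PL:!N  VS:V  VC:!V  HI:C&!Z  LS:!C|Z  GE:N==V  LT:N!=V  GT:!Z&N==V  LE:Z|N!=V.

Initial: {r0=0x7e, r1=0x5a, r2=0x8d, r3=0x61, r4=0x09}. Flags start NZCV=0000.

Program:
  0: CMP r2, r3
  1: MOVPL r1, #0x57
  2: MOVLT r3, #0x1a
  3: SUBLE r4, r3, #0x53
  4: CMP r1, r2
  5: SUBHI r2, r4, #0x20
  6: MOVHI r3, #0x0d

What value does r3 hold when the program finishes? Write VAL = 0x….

[0] flags=0011 → (cmp)
[1] flags=0011 PL?T → r1=0x57
[2] flags=0011 LT?T → r3=0x1a
[3] flags=0011 LE?T → r4=0xc7
[4] flags=1001 → (cmp)
[5] flags=1001 HI?F → skip
[6] flags=1001 HI?F → skip

VAL = 0x1a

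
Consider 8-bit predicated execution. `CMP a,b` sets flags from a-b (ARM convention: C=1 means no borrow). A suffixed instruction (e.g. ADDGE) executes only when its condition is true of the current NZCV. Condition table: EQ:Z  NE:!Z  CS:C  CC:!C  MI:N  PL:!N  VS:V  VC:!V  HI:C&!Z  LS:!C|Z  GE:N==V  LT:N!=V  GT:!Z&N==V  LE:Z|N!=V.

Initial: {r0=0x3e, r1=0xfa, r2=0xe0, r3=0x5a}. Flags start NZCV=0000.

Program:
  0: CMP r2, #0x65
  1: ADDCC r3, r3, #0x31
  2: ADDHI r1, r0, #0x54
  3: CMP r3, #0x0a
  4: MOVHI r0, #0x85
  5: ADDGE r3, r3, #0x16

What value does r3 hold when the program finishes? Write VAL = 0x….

0: ✓ CMP  NZCV=0011
1: · ADDCC
2: ✓ ADDHI  r1←0x92
3: ✓ CMP  NZCV=0010
4: ✓ MOVHI  r0←0x85
5: ✓ ADDGE  r3←0x70

VAL = 0x70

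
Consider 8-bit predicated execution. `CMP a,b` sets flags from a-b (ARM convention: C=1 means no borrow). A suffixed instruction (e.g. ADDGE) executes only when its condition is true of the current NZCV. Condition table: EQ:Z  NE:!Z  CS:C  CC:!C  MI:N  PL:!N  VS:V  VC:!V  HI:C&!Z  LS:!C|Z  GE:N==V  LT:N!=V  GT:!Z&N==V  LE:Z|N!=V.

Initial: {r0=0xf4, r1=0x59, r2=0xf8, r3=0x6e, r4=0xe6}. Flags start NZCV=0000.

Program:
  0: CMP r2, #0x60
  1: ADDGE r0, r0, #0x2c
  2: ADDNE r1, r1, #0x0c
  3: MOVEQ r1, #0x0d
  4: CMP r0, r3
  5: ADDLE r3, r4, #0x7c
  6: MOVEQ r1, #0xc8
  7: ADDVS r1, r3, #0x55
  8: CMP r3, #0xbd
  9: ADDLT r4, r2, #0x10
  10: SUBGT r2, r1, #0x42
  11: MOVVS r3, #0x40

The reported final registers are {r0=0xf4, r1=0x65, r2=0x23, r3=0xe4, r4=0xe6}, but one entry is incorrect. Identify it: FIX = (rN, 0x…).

FIX = (r3, 0x40)

[0] flags=1010 → (cmp)
[1] flags=1010 GE?F → skip
[2] flags=1010 NE?T → r1=0x65
[3] flags=1010 EQ?F → skip
[4] flags=1010 → (cmp)
[5] flags=1010 LE?T → r3=0x62
[6] flags=1010 EQ?F → skip
[7] flags=1010 VS?F → skip
[8] flags=1001 → (cmp)
[9] flags=1001 LT?F → skip
[10] flags=1001 GT?T → r2=0x23
[11] flags=1001 VS?T → r3=0x40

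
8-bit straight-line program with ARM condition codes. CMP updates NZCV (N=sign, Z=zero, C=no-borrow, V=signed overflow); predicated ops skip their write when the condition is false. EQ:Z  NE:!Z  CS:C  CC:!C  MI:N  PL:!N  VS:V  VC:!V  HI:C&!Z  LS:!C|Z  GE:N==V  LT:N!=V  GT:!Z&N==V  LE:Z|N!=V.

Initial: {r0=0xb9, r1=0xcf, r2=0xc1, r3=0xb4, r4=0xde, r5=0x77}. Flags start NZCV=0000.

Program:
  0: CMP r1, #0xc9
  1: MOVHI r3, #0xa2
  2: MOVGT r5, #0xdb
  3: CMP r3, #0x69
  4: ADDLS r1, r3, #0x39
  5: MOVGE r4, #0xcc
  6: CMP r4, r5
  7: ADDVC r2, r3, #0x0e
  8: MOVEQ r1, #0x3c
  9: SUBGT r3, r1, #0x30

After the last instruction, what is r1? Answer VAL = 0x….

VAL = 0xcf

[0] flags=0010 → (cmp)
[1] flags=0010 HI?T → r3=0xa2
[2] flags=0010 GT?T → r5=0xdb
[3] flags=0011 → (cmp)
[4] flags=0011 LS?F → skip
[5] flags=0011 GE?F → skip
[6] flags=0010 → (cmp)
[7] flags=0010 VC?T → r2=0xb0
[8] flags=0010 EQ?F → skip
[9] flags=0010 GT?T → r3=0x9f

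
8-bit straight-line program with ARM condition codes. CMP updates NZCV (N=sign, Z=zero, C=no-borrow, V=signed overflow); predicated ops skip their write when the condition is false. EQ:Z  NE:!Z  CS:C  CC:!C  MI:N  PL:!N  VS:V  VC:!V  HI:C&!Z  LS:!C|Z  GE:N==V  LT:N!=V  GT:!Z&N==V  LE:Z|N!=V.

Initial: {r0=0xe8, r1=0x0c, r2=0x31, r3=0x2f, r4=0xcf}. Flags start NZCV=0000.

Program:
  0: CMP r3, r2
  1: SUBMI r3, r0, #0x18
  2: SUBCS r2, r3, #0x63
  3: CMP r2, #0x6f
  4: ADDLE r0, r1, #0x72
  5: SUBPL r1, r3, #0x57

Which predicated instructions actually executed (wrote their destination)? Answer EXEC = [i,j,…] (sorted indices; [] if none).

0: ✓ CMP  NZCV=1000
1: ✓ SUBMI  r3←0xd0
2: · SUBCS
3: ✓ CMP  NZCV=1000
4: ✓ ADDLE  r0←0x7e
5: · SUBPL

EXEC = [1,4]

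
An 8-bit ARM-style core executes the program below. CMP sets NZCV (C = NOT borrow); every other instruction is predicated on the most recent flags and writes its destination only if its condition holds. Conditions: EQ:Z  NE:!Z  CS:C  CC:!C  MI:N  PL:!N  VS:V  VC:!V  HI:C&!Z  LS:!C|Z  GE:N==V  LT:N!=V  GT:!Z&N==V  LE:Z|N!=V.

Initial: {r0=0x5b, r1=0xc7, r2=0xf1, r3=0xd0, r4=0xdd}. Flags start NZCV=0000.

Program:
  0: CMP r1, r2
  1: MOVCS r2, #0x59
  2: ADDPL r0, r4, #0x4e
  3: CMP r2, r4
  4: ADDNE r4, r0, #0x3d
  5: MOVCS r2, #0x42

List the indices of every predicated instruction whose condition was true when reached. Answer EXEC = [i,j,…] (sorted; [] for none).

0: ✓ CMP  NZCV=1000
1: · MOVCS
2: · ADDPL
3: ✓ CMP  NZCV=0010
4: ✓ ADDNE  r4←0x98
5: ✓ MOVCS  r2←0x42

EXEC = [4,5]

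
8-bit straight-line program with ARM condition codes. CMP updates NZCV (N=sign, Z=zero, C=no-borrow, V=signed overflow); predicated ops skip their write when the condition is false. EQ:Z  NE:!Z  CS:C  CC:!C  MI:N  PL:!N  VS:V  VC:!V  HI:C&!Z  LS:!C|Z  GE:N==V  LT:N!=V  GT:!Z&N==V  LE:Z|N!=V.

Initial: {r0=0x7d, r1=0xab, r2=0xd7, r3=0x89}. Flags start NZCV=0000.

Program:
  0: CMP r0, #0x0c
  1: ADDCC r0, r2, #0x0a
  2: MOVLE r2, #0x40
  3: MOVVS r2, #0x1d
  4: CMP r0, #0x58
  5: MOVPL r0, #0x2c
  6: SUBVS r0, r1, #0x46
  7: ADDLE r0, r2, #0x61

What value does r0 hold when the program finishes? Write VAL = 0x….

0: ✓ CMP  NZCV=0010
1: · ADDCC
2: · MOVLE
3: · MOVVS
4: ✓ CMP  NZCV=0010
5: ✓ MOVPL  r0←0x2c
6: · SUBVS
7: · ADDLE

VAL = 0x2c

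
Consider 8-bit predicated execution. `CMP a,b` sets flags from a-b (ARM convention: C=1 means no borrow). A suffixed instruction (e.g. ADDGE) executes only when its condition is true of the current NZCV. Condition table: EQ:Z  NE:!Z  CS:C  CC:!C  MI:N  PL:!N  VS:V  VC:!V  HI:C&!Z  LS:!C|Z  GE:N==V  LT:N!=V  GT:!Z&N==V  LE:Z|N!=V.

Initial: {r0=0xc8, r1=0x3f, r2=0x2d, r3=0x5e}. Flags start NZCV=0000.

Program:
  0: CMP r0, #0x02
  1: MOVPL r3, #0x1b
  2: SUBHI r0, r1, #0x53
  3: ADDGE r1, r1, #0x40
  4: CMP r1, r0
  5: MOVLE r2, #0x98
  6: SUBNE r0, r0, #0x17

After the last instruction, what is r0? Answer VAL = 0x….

VAL = 0xd5

0: ✓ CMP  NZCV=1010
1: · MOVPL
2: ✓ SUBHI  r0←0xec
3: · ADDGE
4: ✓ CMP  NZCV=0000
5: · MOVLE
6: ✓ SUBNE  r0←0xd5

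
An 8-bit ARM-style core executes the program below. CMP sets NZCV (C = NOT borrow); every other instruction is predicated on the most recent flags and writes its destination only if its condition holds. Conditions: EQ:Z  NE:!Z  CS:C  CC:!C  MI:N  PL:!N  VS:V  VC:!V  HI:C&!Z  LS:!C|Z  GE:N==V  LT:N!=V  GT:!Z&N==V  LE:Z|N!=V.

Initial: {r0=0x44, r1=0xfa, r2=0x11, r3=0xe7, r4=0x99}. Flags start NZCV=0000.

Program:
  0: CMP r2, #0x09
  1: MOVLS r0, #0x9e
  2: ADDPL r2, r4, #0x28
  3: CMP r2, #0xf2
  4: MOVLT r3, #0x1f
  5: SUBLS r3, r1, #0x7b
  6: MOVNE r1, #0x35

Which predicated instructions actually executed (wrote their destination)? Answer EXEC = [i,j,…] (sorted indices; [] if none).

[0] flags=0010 → (cmp)
[1] flags=0010 LS?F → skip
[2] flags=0010 PL?T → r2=0xc1
[3] flags=1000 → (cmp)
[4] flags=1000 LT?T → r3=0x1f
[5] flags=1000 LS?T → r3=0x7f
[6] flags=1000 NE?T → r1=0x35

EXEC = [2,4,5,6]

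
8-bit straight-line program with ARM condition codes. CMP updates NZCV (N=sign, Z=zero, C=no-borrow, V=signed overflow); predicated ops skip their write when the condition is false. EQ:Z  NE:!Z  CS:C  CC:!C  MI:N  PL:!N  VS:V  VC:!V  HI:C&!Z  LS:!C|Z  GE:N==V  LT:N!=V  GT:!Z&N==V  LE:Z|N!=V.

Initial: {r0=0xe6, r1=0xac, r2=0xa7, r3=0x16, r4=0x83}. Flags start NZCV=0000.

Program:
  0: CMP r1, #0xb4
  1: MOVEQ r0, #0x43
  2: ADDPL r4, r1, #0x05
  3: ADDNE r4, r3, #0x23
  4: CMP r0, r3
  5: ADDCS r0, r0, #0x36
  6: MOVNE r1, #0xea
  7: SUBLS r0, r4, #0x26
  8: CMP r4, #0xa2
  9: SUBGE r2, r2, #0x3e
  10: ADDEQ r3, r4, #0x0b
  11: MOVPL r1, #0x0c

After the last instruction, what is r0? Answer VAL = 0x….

VAL = 0x1c

[0] flags=1000 → (cmp)
[1] flags=1000 EQ?F → skip
[2] flags=1000 PL?F → skip
[3] flags=1000 NE?T → r4=0x39
[4] flags=1010 → (cmp)
[5] flags=1010 CS?T → r0=0x1c
[6] flags=1010 NE?T → r1=0xea
[7] flags=1010 LS?F → skip
[8] flags=1001 → (cmp)
[9] flags=1001 GE?T → r2=0x69
[10] flags=1001 EQ?F → skip
[11] flags=1001 PL?F → skip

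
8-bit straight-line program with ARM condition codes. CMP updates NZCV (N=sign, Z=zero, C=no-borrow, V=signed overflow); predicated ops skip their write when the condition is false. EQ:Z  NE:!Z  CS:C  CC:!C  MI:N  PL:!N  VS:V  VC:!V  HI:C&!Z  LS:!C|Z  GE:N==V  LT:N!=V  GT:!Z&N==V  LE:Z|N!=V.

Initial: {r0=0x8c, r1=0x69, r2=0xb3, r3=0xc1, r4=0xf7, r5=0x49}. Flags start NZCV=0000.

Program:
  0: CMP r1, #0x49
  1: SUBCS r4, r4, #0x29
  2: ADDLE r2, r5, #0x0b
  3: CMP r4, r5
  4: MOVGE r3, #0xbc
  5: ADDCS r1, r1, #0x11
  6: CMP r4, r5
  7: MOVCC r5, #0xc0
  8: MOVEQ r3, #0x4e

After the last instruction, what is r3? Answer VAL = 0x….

[0] flags=0010 → (cmp)
[1] flags=0010 CS?T → r4=0xce
[2] flags=0010 LE?F → skip
[3] flags=1010 → (cmp)
[4] flags=1010 GE?F → skip
[5] flags=1010 CS?T → r1=0x7a
[6] flags=1010 → (cmp)
[7] flags=1010 CC?F → skip
[8] flags=1010 EQ?F → skip

VAL = 0xc1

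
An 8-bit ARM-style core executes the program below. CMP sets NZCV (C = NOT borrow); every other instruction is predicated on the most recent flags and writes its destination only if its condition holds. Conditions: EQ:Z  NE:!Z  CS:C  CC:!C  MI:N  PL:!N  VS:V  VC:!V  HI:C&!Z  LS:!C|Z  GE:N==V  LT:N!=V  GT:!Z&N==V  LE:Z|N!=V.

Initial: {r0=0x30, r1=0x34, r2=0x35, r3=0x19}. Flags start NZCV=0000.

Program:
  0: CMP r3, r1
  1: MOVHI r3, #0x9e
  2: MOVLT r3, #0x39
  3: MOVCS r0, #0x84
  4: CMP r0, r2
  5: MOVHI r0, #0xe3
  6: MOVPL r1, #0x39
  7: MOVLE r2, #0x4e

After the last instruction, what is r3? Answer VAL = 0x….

[0] flags=1000 → (cmp)
[1] flags=1000 HI?F → skip
[2] flags=1000 LT?T → r3=0x39
[3] flags=1000 CS?F → skip
[4] flags=1000 → (cmp)
[5] flags=1000 HI?F → skip
[6] flags=1000 PL?F → skip
[7] flags=1000 LE?T → r2=0x4e

VAL = 0x39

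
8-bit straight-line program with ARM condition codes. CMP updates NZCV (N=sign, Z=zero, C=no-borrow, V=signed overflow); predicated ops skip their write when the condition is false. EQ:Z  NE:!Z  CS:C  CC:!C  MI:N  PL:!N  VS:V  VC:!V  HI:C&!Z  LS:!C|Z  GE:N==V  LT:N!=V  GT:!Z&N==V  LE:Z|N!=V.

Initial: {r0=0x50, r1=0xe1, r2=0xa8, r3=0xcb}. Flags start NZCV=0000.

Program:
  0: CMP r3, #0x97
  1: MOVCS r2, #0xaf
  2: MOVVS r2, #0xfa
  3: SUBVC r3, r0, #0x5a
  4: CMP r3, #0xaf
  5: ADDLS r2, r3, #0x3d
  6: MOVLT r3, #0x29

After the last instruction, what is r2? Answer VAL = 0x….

[0] flags=0010 → (cmp)
[1] flags=0010 CS?T → r2=0xaf
[2] flags=0010 VS?F → skip
[3] flags=0010 VC?T → r3=0xf6
[4] flags=0010 → (cmp)
[5] flags=0010 LS?F → skip
[6] flags=0010 LT?F → skip

VAL = 0xaf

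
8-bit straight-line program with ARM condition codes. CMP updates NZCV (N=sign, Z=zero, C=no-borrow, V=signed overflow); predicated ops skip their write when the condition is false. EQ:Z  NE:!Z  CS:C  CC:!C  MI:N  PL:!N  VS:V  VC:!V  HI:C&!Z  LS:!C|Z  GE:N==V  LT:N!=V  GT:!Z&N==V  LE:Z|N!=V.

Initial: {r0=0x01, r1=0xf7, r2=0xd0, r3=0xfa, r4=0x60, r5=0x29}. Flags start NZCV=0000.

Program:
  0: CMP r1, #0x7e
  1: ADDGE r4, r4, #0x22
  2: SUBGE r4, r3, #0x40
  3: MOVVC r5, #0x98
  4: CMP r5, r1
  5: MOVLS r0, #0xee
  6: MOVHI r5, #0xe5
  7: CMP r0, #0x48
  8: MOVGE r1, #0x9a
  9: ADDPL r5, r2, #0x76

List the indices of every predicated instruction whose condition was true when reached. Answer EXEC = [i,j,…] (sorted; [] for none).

[0] flags=0011 → (cmp)
[1] flags=0011 GE?F → skip
[2] flags=0011 GE?F → skip
[3] flags=0011 VC?F → skip
[4] flags=0000 → (cmp)
[5] flags=0000 LS?T → r0=0xee
[6] flags=0000 HI?F → skip
[7] flags=1010 → (cmp)
[8] flags=1010 GE?F → skip
[9] flags=1010 PL?F → skip

EXEC = [5]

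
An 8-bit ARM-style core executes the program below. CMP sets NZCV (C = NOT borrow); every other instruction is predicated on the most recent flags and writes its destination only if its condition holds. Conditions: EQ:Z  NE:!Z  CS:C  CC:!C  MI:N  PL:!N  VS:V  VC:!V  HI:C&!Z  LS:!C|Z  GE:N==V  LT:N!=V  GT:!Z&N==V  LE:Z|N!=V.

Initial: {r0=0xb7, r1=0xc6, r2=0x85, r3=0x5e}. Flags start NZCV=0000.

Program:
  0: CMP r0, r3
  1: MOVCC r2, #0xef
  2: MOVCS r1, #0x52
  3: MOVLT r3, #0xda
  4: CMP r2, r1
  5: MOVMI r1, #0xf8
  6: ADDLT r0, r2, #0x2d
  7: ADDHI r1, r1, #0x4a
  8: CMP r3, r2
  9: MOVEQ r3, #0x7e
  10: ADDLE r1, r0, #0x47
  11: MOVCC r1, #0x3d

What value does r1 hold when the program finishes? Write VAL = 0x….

[0] flags=0011 → (cmp)
[1] flags=0011 CC?F → skip
[2] flags=0011 CS?T → r1=0x52
[3] flags=0011 LT?T → r3=0xda
[4] flags=0011 → (cmp)
[5] flags=0011 MI?F → skip
[6] flags=0011 LT?T → r0=0xb2
[7] flags=0011 HI?T → r1=0x9c
[8] flags=0010 → (cmp)
[9] flags=0010 EQ?F → skip
[10] flags=0010 LE?F → skip
[11] flags=0010 CC?F → skip

VAL = 0x9c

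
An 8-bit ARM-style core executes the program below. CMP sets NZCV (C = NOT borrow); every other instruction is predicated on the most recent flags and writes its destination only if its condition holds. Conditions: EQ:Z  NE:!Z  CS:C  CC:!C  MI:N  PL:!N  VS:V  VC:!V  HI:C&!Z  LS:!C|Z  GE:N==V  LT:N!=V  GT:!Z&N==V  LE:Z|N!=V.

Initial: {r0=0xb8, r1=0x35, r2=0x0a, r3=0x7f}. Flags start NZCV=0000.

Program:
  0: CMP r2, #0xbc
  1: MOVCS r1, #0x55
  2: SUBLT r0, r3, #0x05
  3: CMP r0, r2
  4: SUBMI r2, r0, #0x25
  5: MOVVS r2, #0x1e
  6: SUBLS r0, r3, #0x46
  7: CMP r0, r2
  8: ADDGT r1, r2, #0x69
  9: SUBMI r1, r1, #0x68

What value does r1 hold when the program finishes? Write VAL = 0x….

VAL = 0xfc

[0] flags=0000 → (cmp)
[1] flags=0000 CS?F → skip
[2] flags=0000 LT?F → skip
[3] flags=1010 → (cmp)
[4] flags=1010 MI?T → r2=0x93
[5] flags=1010 VS?F → skip
[6] flags=1010 LS?F → skip
[7] flags=0010 → (cmp)
[8] flags=0010 GT?T → r1=0xfc
[9] flags=0010 MI?F → skip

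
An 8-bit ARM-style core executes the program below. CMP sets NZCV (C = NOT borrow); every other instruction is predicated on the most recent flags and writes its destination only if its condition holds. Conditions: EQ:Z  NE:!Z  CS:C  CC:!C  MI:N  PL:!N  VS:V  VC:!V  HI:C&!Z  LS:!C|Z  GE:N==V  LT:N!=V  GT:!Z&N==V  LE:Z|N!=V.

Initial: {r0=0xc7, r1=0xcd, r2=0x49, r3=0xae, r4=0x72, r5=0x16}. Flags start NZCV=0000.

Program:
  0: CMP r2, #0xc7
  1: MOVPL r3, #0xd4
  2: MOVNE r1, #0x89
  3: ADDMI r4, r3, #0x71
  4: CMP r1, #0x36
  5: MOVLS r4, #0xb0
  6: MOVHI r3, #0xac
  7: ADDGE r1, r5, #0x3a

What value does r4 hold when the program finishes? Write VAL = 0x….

VAL = 0x1f

0: ✓ CMP  NZCV=1001
1: · MOVPL
2: ✓ MOVNE  r1←0x89
3: ✓ ADDMI  r4←0x1f
4: ✓ CMP  NZCV=0011
5: · MOVLS
6: ✓ MOVHI  r3←0xac
7: · ADDGE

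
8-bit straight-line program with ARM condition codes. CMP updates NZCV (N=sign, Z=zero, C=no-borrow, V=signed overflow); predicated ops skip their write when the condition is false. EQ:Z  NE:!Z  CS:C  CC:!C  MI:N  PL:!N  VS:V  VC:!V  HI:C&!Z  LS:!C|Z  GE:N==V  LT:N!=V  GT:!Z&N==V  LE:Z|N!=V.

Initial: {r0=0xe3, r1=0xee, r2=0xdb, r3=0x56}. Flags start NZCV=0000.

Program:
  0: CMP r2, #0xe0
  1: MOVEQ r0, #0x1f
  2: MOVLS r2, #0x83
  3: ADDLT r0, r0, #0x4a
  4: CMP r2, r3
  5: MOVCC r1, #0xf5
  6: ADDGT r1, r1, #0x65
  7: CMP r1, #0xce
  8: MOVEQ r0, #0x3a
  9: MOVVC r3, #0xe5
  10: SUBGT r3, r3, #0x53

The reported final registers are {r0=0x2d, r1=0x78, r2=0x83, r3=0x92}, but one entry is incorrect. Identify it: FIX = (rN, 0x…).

[0] flags=1000 → (cmp)
[1] flags=1000 EQ?F → skip
[2] flags=1000 LS?T → r2=0x83
[3] flags=1000 LT?T → r0=0x2d
[4] flags=0011 → (cmp)
[5] flags=0011 CC?F → skip
[6] flags=0011 GT?F → skip
[7] flags=0010 → (cmp)
[8] flags=0010 EQ?F → skip
[9] flags=0010 VC?T → r3=0xe5
[10] flags=0010 GT?T → r3=0x92

FIX = (r1, 0xee)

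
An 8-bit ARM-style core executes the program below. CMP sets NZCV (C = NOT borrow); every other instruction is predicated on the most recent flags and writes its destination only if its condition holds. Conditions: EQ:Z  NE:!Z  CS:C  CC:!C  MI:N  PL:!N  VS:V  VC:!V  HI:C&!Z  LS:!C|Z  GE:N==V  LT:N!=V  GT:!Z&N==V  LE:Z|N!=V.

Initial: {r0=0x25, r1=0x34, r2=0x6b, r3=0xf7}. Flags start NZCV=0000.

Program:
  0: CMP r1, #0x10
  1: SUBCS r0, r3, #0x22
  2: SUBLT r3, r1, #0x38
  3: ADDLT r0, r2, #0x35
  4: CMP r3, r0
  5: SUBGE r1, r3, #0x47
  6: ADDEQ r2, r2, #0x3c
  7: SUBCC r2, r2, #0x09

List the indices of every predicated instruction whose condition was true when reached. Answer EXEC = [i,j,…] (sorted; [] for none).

[0] flags=0010 → (cmp)
[1] flags=0010 CS?T → r0=0xd5
[2] flags=0010 LT?F → skip
[3] flags=0010 LT?F → skip
[4] flags=0010 → (cmp)
[5] flags=0010 GE?T → r1=0xb0
[6] flags=0010 EQ?F → skip
[7] flags=0010 CC?F → skip

EXEC = [1,5]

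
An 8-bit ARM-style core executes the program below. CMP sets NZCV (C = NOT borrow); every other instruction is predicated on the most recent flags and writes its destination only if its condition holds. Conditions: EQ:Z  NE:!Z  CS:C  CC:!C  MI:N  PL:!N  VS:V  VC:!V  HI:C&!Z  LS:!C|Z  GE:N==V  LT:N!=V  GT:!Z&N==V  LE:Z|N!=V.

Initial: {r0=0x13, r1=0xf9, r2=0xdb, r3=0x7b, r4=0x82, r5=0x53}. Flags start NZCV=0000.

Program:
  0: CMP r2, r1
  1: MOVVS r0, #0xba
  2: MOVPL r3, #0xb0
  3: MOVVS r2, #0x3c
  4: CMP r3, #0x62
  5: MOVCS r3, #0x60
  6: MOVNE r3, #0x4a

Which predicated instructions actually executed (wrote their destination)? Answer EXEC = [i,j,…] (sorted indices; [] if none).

0: ✓ CMP  NZCV=1000
1: · MOVVS
2: · MOVPL
3: · MOVVS
4: ✓ CMP  NZCV=0010
5: ✓ MOVCS  r3←0x60
6: ✓ MOVNE  r3←0x4a

EXEC = [5,6]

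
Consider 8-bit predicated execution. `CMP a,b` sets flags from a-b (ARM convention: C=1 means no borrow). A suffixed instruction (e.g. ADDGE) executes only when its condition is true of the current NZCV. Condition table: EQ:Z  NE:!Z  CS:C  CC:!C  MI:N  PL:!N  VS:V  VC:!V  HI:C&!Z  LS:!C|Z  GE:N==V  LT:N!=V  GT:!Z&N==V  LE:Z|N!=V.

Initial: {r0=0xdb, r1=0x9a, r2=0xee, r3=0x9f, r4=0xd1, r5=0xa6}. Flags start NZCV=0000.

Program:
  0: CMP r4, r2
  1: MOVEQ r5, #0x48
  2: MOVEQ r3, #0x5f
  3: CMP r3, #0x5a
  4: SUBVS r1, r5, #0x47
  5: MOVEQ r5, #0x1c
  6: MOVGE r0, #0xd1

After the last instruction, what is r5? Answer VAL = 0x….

[0] flags=1000 → (cmp)
[1] flags=1000 EQ?F → skip
[2] flags=1000 EQ?F → skip
[3] flags=0011 → (cmp)
[4] flags=0011 VS?T → r1=0x5f
[5] flags=0011 EQ?F → skip
[6] flags=0011 GE?F → skip

VAL = 0xa6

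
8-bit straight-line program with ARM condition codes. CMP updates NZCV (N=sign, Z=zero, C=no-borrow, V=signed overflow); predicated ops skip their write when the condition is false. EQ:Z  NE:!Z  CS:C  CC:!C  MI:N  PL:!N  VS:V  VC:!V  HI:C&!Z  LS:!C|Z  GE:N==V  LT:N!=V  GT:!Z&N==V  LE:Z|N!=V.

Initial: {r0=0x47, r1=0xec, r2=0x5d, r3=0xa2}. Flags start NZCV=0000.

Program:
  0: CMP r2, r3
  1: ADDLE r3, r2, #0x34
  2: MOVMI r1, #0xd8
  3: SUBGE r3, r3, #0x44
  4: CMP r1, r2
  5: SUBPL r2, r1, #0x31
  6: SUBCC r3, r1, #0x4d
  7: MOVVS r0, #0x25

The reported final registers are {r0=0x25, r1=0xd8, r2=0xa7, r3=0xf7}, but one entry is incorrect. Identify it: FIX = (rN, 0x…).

0: ✓ CMP  NZCV=1001
1: · ADDLE
2: ✓ MOVMI  r1←0xd8
3: ✓ SUBGE  r3←0x5e
4: ✓ CMP  NZCV=0011
5: ✓ SUBPL  r2←0xa7
6: · SUBCC
7: ✓ MOVVS  r0←0x25

FIX = (r3, 0x5e)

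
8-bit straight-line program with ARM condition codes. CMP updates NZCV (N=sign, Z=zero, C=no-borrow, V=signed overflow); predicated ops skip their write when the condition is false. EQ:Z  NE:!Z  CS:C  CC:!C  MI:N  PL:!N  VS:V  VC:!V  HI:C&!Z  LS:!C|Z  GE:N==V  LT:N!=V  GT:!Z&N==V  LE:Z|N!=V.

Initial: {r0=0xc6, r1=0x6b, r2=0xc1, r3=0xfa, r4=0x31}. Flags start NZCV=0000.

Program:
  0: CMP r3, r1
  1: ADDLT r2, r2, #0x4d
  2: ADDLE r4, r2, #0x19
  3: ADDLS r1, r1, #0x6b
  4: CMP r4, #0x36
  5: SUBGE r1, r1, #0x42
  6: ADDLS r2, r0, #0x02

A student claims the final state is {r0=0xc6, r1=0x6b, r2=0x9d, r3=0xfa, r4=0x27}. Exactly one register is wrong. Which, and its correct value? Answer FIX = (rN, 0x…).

FIX = (r2, 0xc8)

[0] flags=1010 → (cmp)
[1] flags=1010 LT?T → r2=0x0e
[2] flags=1010 LE?T → r4=0x27
[3] flags=1010 LS?F → skip
[4] flags=1000 → (cmp)
[5] flags=1000 GE?F → skip
[6] flags=1000 LS?T → r2=0xc8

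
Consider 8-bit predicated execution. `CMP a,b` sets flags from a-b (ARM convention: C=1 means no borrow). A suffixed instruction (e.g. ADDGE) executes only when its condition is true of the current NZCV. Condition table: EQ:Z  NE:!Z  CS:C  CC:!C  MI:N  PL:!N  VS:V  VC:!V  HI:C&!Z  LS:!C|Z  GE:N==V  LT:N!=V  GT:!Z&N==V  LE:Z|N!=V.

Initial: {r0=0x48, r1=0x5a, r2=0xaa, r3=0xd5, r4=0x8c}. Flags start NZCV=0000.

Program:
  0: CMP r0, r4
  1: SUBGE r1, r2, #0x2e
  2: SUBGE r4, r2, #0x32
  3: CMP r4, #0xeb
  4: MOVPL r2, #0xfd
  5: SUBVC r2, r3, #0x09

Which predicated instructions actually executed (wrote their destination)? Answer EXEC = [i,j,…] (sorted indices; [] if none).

EXEC = [1,2]

0: ✓ CMP  NZCV=1001
1: ✓ SUBGE  r1←0x7c
2: ✓ SUBGE  r4←0x78
3: ✓ CMP  NZCV=1001
4: · MOVPL
5: · SUBVC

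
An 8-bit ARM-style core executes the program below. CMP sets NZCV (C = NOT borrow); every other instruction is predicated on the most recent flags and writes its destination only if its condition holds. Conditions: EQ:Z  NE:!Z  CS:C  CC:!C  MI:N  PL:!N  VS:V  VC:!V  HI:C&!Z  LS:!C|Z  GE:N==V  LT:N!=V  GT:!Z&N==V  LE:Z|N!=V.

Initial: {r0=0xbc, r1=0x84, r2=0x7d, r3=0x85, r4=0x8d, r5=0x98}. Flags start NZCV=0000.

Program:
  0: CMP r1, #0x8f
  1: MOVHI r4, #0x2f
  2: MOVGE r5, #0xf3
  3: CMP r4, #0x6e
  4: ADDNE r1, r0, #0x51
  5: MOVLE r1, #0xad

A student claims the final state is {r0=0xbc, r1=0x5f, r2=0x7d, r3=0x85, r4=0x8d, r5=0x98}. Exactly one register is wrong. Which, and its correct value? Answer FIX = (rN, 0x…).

FIX = (r1, 0xad)

0: ✓ CMP  NZCV=1000
1: · MOVHI
2: · MOVGE
3: ✓ CMP  NZCV=0011
4: ✓ ADDNE  r1←0x0d
5: ✓ MOVLE  r1←0xad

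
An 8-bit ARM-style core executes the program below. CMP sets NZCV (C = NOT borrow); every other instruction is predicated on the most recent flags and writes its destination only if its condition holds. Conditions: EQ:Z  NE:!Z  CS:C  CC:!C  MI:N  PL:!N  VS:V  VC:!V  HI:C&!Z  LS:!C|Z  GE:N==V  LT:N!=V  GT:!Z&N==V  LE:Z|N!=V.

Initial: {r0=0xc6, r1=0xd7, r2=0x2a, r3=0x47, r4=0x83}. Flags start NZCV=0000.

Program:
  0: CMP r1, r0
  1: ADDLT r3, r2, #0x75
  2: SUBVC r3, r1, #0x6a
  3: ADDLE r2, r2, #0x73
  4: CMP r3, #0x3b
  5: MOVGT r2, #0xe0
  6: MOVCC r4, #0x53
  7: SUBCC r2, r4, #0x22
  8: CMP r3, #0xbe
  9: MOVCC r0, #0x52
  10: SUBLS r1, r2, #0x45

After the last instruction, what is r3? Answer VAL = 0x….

0: ✓ CMP  NZCV=0010
1: · ADDLT
2: ✓ SUBVC  r3←0x6d
3: · ADDLE
4: ✓ CMP  NZCV=0010
5: ✓ MOVGT  r2←0xe0
6: · MOVCC
7: · SUBCC
8: ✓ CMP  NZCV=1001
9: ✓ MOVCC  r0←0x52
10: ✓ SUBLS  r1←0x9b

VAL = 0x6d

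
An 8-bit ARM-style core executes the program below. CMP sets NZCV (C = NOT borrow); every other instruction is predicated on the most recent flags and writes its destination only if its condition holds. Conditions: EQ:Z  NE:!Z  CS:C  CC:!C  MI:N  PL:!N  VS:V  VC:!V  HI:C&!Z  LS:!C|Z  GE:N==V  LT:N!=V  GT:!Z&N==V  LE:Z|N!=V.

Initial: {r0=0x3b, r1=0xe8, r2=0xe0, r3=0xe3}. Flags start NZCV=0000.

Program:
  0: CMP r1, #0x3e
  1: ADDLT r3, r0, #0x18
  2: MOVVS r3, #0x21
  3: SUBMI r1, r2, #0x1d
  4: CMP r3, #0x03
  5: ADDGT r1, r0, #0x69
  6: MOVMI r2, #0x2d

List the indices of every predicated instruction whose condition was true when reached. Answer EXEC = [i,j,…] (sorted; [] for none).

0: ✓ CMP  NZCV=1010
1: ✓ ADDLT  r3←0x53
2: · MOVVS
3: ✓ SUBMI  r1←0xc3
4: ✓ CMP  NZCV=0010
5: ✓ ADDGT  r1←0xa4
6: · MOVMI

EXEC = [1,3,5]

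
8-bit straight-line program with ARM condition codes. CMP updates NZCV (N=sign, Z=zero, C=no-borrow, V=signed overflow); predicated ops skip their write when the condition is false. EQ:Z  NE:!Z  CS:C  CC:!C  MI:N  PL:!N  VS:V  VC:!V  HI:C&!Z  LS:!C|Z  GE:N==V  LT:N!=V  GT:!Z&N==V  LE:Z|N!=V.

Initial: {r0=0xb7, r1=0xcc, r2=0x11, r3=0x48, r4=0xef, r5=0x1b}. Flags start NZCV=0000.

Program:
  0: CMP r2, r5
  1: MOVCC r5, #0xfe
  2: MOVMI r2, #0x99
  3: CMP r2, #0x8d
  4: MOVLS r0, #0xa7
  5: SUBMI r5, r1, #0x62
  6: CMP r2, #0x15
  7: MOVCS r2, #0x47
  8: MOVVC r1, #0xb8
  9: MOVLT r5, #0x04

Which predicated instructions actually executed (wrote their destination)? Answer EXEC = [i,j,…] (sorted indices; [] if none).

EXEC = [1,2,7,8,9]

[0] flags=1000 → (cmp)
[1] flags=1000 CC?T → r5=0xfe
[2] flags=1000 MI?T → r2=0x99
[3] flags=0010 → (cmp)
[4] flags=0010 LS?F → skip
[5] flags=0010 MI?F → skip
[6] flags=1010 → (cmp)
[7] flags=1010 CS?T → r2=0x47
[8] flags=1010 VC?T → r1=0xb8
[9] flags=1010 LT?T → r5=0x04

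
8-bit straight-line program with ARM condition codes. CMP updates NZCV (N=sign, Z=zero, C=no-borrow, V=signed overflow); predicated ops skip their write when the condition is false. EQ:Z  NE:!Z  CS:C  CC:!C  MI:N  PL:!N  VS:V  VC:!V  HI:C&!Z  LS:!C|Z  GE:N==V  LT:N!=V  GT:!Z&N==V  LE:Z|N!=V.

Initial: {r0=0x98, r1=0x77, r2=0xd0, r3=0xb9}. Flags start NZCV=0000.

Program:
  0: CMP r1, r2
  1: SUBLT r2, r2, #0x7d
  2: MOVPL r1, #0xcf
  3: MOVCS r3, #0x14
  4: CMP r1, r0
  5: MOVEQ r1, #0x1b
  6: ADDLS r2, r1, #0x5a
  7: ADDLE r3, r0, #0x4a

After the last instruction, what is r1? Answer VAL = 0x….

VAL = 0x77

[0] flags=1001 → (cmp)
[1] flags=1001 LT?F → skip
[2] flags=1001 PL?F → skip
[3] flags=1001 CS?F → skip
[4] flags=1001 → (cmp)
[5] flags=1001 EQ?F → skip
[6] flags=1001 LS?T → r2=0xd1
[7] flags=1001 LE?F → skip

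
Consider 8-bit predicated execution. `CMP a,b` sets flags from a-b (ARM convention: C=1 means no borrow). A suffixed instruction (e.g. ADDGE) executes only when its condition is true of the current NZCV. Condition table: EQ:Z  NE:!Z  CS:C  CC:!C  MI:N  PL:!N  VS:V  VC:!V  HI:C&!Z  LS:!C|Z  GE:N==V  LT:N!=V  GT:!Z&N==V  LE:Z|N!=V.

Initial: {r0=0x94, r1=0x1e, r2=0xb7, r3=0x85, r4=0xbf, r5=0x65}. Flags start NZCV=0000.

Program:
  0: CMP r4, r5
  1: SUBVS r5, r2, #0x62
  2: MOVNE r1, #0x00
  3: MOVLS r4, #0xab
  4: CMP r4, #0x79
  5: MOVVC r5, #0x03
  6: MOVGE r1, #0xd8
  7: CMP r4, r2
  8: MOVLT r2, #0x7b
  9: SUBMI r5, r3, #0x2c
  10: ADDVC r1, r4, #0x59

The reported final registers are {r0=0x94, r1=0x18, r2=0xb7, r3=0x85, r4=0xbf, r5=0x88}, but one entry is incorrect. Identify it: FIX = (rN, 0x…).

FIX = (r5, 0x55)

0: ✓ CMP  NZCV=0011
1: ✓ SUBVS  r5←0x55
2: ✓ MOVNE  r1←0x00
3: · MOVLS
4: ✓ CMP  NZCV=0011
5: · MOVVC
6: · MOVGE
7: ✓ CMP  NZCV=0010
8: · MOVLT
9: · SUBMI
10: ✓ ADDVC  r1←0x18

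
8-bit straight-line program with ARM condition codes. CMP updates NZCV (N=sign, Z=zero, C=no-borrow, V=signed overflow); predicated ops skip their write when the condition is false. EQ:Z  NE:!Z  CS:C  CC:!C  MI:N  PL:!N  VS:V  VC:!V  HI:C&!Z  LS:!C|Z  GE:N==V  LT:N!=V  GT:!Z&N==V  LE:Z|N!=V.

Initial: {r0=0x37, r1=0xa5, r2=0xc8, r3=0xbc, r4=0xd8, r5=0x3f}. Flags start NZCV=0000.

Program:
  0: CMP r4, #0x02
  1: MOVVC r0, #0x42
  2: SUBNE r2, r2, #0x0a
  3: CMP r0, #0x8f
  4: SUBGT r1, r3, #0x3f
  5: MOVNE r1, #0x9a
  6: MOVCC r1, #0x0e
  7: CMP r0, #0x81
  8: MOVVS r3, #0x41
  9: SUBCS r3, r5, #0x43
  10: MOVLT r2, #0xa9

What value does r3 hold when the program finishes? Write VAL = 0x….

[0] flags=1010 → (cmp)
[1] flags=1010 VC?T → r0=0x42
[2] flags=1010 NE?T → r2=0xbe
[3] flags=1001 → (cmp)
[4] flags=1001 GT?T → r1=0x7d
[5] flags=1001 NE?T → r1=0x9a
[6] flags=1001 CC?T → r1=0x0e
[7] flags=1001 → (cmp)
[8] flags=1001 VS?T → r3=0x41
[9] flags=1001 CS?F → skip
[10] flags=1001 LT?F → skip

VAL = 0x41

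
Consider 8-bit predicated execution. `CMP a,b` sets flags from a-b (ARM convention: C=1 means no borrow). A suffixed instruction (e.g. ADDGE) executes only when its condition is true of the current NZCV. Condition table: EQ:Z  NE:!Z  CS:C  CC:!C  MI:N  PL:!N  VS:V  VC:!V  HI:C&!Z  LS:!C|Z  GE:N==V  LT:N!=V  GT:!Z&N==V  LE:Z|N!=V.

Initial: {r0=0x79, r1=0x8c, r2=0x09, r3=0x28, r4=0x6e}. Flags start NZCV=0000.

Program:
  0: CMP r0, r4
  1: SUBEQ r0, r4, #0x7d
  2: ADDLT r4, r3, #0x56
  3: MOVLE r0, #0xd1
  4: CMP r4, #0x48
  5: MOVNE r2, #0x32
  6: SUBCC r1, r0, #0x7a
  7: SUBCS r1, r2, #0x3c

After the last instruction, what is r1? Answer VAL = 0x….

VAL = 0xf6

0: ✓ CMP  NZCV=0010
1: · SUBEQ
2: · ADDLT
3: · MOVLE
4: ✓ CMP  NZCV=0010
5: ✓ MOVNE  r2←0x32
6: · SUBCC
7: ✓ SUBCS  r1←0xf6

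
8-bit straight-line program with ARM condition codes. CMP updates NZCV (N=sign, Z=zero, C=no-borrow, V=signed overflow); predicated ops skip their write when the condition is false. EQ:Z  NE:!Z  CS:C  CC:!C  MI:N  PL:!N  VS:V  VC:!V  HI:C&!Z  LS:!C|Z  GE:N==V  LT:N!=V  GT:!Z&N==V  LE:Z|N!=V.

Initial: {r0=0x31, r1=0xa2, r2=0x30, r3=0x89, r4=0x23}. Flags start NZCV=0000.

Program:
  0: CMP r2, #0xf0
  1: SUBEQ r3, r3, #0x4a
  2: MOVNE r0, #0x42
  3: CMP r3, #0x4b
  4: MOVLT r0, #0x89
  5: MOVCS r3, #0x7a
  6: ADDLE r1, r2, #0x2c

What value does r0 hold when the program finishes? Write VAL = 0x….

VAL = 0x89

[0] flags=0000 → (cmp)
[1] flags=0000 EQ?F → skip
[2] flags=0000 NE?T → r0=0x42
[3] flags=0011 → (cmp)
[4] flags=0011 LT?T → r0=0x89
[5] flags=0011 CS?T → r3=0x7a
[6] flags=0011 LE?T → r1=0x5c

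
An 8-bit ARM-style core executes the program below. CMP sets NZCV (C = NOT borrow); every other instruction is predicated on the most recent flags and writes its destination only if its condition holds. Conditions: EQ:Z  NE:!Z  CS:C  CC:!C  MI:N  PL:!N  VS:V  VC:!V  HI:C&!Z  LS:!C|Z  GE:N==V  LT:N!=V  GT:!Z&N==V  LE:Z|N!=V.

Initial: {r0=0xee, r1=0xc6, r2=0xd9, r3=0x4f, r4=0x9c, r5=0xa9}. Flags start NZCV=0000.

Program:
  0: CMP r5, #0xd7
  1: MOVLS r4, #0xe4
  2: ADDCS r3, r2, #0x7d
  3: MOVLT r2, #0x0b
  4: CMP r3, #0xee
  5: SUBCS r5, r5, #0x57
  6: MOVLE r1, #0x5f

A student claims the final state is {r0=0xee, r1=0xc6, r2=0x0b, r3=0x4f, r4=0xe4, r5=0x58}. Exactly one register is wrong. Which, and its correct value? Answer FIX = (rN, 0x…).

0: ✓ CMP  NZCV=1000
1: ✓ MOVLS  r4←0xe4
2: · ADDCS
3: ✓ MOVLT  r2←0x0b
4: ✓ CMP  NZCV=0000
5: · SUBCS
6: · MOVLE

FIX = (r5, 0xa9)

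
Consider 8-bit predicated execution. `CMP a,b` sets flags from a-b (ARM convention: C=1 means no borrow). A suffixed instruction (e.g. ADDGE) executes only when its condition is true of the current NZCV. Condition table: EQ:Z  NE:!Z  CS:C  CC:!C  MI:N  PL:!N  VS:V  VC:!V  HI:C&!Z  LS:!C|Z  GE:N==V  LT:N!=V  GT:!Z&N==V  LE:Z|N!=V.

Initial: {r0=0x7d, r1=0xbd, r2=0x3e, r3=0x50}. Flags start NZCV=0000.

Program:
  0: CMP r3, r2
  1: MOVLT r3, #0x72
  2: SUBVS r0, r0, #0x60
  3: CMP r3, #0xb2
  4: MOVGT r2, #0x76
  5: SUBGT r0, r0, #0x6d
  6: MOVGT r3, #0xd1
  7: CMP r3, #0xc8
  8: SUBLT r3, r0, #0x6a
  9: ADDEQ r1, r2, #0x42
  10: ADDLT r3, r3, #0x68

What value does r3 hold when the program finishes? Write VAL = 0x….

VAL = 0xd1

0: ✓ CMP  NZCV=0010
1: · MOVLT
2: · SUBVS
3: ✓ CMP  NZCV=1001
4: ✓ MOVGT  r2←0x76
5: ✓ SUBGT  r0←0x10
6: ✓ MOVGT  r3←0xd1
7: ✓ CMP  NZCV=0010
8: · SUBLT
9: · ADDEQ
10: · ADDLT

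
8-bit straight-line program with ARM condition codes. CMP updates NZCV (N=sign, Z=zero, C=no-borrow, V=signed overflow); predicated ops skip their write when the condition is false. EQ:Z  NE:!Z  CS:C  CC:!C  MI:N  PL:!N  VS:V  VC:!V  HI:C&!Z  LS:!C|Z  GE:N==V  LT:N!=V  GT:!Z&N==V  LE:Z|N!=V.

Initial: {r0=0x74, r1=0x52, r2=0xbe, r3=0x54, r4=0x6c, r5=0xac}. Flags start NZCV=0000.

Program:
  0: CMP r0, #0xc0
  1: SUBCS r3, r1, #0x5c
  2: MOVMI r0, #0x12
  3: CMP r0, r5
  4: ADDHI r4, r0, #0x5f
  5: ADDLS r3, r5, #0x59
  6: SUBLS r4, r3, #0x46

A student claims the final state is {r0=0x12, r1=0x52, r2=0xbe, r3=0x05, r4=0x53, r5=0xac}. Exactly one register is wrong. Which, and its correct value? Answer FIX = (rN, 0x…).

[0] flags=1001 → (cmp)
[1] flags=1001 CS?F → skip
[2] flags=1001 MI?T → r0=0x12
[3] flags=0000 → (cmp)
[4] flags=0000 HI?F → skip
[5] flags=0000 LS?T → r3=0x05
[6] flags=0000 LS?T → r4=0xbf

FIX = (r4, 0xbf)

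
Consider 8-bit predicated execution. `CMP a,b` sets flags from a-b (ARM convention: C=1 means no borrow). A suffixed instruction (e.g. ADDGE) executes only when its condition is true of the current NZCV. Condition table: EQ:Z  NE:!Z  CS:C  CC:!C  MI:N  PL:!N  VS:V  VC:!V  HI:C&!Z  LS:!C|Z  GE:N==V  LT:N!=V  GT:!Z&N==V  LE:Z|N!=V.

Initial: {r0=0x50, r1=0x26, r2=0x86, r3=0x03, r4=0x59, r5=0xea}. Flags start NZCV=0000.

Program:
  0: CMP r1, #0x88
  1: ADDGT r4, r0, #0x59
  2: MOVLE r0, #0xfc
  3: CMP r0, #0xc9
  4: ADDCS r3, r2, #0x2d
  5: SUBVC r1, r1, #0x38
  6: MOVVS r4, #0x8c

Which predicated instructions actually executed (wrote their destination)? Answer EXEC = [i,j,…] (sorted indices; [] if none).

EXEC = [1,6]

0: ✓ CMP  NZCV=1001
1: ✓ ADDGT  r4←0xa9
2: · MOVLE
3: ✓ CMP  NZCV=1001
4: · ADDCS
5: · SUBVC
6: ✓ MOVVS  r4←0x8c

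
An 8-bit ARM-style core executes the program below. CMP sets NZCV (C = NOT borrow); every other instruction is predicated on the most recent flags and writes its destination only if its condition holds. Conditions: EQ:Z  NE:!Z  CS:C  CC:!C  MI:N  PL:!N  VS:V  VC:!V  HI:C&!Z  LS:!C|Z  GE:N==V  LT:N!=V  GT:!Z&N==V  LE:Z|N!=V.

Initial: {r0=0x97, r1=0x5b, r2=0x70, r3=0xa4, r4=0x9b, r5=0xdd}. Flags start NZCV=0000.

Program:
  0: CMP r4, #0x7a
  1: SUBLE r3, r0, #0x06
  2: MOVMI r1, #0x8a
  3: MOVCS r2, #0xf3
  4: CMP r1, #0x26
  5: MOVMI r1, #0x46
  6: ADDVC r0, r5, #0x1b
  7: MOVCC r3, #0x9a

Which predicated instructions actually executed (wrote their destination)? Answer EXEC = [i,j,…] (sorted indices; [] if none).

[0] flags=0011 → (cmp)
[1] flags=0011 LE?T → r3=0x91
[2] flags=0011 MI?F → skip
[3] flags=0011 CS?T → r2=0xf3
[4] flags=0010 → (cmp)
[5] flags=0010 MI?F → skip
[6] flags=0010 VC?T → r0=0xf8
[7] flags=0010 CC?F → skip

EXEC = [1,3,6]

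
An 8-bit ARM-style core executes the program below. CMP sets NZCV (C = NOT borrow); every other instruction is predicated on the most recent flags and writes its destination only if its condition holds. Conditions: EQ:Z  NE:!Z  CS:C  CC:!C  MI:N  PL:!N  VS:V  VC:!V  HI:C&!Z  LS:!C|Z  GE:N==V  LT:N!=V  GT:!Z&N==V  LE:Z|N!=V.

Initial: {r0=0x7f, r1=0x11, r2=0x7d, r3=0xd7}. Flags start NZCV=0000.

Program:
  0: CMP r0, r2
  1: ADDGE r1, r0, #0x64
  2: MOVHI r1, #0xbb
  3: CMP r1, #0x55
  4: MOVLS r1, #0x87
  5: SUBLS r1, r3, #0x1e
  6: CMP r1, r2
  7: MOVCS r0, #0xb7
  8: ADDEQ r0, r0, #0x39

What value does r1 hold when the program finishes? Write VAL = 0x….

VAL = 0xbb

0: ✓ CMP  NZCV=0010
1: ✓ ADDGE  r1←0xe3
2: ✓ MOVHI  r1←0xbb
3: ✓ CMP  NZCV=0011
4: · MOVLS
5: · SUBLS
6: ✓ CMP  NZCV=0011
7: ✓ MOVCS  r0←0xb7
8: · ADDEQ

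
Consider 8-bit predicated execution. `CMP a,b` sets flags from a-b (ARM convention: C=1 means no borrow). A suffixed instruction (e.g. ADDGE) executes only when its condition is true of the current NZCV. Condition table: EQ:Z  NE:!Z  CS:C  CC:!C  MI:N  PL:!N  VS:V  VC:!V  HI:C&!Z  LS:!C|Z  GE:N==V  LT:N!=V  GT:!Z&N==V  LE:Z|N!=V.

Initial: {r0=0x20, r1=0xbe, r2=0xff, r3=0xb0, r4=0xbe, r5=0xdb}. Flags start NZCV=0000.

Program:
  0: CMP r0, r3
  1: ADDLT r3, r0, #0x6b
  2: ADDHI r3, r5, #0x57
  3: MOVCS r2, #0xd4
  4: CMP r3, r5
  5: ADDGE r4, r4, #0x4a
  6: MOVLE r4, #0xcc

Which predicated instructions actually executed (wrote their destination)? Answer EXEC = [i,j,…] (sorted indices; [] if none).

EXEC = [6]

0: ✓ CMP  NZCV=0000
1: · ADDLT
2: · ADDHI
3: · MOVCS
4: ✓ CMP  NZCV=1000
5: · ADDGE
6: ✓ MOVLE  r4←0xcc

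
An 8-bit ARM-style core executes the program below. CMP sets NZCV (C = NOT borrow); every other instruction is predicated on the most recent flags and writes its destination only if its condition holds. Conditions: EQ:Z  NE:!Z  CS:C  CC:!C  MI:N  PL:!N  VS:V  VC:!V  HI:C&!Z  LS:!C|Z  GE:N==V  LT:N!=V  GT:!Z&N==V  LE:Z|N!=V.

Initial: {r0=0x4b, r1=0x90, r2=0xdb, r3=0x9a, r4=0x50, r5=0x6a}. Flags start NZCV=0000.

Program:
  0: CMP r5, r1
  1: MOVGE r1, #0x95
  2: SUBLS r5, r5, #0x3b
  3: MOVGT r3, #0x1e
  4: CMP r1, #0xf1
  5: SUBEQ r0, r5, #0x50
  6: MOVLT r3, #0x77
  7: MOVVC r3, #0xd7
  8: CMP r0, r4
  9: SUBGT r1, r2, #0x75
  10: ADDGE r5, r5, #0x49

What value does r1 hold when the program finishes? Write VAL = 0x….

VAL = 0x95

[0] flags=1001 → (cmp)
[1] flags=1001 GE?T → r1=0x95
[2] flags=1001 LS?T → r5=0x2f
[3] flags=1001 GT?T → r3=0x1e
[4] flags=1000 → (cmp)
[5] flags=1000 EQ?F → skip
[6] flags=1000 LT?T → r3=0x77
[7] flags=1000 VC?T → r3=0xd7
[8] flags=1000 → (cmp)
[9] flags=1000 GT?F → skip
[10] flags=1000 GE?F → skip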